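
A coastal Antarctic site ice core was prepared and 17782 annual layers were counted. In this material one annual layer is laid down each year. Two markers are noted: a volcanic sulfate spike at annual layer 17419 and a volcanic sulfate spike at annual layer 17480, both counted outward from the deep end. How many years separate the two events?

61 years

Separation: 17480 − 17419 = 61 annual layers.
One annual layer per year makes the interval 61 years.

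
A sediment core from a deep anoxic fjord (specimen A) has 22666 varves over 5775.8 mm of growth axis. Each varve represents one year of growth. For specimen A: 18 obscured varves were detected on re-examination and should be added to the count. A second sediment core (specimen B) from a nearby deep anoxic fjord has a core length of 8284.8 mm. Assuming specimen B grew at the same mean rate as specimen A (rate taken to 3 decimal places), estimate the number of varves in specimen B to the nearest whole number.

Specimen A: adjusted count: 22666 + 18 = 22684 varves.
A: Extension rate ≈ 5775.8 / 22684 = 0.255 mm per year.
B spans 8284.8 / 0.255 = 32489.41 years ≈ 32489 varves.

32489 varves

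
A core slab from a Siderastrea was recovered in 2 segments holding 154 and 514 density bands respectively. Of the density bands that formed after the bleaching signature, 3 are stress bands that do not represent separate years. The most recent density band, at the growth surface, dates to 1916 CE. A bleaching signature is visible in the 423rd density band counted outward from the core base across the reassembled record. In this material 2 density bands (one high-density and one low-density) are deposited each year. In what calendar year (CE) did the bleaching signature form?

Total density bands = 154 + 514 = 668.
Between density band 423 and the growth surface there are 668 − 423 = 245 density bands.
245 − 3 false = 242 true density bands after the bleaching signature.
242 density bands at 2 per year is 242 / 2 = 121 years.
Counting back 121 years from 1916 CE places the bleaching signature in 1916 − 121 = 1795 CE.

1795 CE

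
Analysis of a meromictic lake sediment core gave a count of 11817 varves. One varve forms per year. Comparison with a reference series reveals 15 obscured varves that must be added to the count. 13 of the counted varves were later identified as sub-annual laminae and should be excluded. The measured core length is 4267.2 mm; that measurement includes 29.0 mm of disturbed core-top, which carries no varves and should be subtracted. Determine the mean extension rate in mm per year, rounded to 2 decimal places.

After corrections the count is 11817 − 13 + 15 = 11819 varves.
Net length = 4267.2 − 29.0 = 4238.2 mm.
Mean rate = 4238.2 mm / 11819 years ≈ 0.36 mm per year.

0.36 mm per year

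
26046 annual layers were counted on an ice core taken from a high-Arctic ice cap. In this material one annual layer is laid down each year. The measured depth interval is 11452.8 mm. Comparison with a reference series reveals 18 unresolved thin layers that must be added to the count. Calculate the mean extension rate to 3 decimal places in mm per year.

0.439 mm per year

Correcting the raw count gives 26046 + 18 = 26064 true annual layers.
Mean rate = 11452.8 mm / 26064 years ≈ 0.439 mm per year.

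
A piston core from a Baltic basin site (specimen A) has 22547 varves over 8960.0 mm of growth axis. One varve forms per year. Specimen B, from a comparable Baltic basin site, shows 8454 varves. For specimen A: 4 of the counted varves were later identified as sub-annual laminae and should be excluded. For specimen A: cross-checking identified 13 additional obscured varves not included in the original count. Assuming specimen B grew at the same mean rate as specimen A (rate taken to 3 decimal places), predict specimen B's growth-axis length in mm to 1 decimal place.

Specimen A: adjusted count: 22547 − 4 + 13 = 22556 varves.
A: Mean rate = 8960.0 mm / 22556 years ≈ 0.397 mm/yr.
B's length ≈ 0.397 × 8454 = 3356.2 mm.

3356.2 mm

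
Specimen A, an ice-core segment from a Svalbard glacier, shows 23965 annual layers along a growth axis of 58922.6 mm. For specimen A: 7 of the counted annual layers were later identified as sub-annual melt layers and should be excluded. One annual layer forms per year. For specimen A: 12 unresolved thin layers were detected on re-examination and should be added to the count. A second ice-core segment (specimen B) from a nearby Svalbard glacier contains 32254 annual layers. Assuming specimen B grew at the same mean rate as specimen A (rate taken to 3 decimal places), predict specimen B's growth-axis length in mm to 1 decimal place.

Specimen A: correcting the raw count gives 23965 − 7 + 12 = 23970 true annual layers.
A: Mean rate = 58922.6 mm / 23970 years ≈ 2.458 mm/year.
Length of B = 2.458 × 32254 = 79280.3 mm.

79280.3 mm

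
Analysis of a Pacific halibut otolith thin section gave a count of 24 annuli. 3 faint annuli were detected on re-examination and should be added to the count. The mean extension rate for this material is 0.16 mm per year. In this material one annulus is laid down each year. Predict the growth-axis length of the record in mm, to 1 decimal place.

4.3 mm

After corrections the count is 24 + 3 = 27 annuli.
27 years at 0.16 mm/year gives 0.16 × 27 = 4.3 mm.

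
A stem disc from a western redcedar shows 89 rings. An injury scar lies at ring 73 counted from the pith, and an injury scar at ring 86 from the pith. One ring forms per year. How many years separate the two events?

13 years

Separation: 86 − 73 = 13 rings.
At one ring per year, 13 years elapsed between them.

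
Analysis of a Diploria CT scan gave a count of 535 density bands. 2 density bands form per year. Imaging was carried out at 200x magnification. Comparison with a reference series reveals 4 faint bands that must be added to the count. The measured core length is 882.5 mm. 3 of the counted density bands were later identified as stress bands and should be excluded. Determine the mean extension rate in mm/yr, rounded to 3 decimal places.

After corrections the count is 535 − 3 + 4 = 536 density bands.
With 2 density bands per year, 536 / 2 = 268 years.
882.5 mm over 268 years gives 882.5 / 268 ≈ 3.293 mm/yr.

3.293 mm/yr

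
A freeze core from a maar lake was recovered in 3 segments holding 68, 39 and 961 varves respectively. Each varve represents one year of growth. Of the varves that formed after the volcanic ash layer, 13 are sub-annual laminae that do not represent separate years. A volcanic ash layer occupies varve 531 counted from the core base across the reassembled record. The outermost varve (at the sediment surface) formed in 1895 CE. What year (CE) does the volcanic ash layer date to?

1371 CE

Total varves = 68 + 39 + 961 = 1068.
The volcanic ash layer sits at varve 531 from the core base, so 1068 − 531 = 537 varves formed after it.
Excluding 13 false varves: 537 − 13 = 524.
Counting back 524 years from 1895 CE places the volcanic ash layer in 1895 − 524 = 1371 CE.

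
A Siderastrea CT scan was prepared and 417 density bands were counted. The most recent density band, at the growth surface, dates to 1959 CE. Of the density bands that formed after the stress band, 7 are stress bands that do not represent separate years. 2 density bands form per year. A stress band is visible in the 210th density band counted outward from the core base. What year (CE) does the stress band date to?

The stress band sits at density band 210 from the core base, so 417 − 210 = 207 density bands formed after it.
207 − 7 false = 200 true density bands after the stress band.
Dividing by 2 density bands per year: 200 / 2 = 100 years.
1959 − 100 = 1859 CE.

1859 CE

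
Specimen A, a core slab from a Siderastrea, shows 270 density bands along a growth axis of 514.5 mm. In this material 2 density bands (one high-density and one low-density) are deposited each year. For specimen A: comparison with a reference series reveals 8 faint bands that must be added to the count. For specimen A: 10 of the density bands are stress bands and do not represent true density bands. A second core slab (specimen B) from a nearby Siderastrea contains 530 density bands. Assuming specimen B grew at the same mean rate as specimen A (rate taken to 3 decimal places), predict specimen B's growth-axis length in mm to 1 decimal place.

Specimen A: true density band count = 270 − 10 + 8 = 268.
Specimen A: 268 density bands at 2 per year is 268 / 2 = 134 years.
A: Extension rate ≈ 514.5 / 134 = 3.840 mm/year.
Specimen B: with 2 density bands per year, 530 / 2 = 265 years. B's length ≈ 3.840 × 265 = 1017.6 mm.

1017.6 mm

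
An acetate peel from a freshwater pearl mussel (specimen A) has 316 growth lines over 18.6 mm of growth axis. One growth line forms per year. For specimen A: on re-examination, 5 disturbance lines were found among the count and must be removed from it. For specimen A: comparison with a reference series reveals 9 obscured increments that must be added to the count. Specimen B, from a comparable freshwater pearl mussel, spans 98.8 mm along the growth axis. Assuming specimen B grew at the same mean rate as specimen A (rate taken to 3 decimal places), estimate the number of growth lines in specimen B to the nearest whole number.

Specimen A: adjusted count: 316 − 5 + 9 = 320 growth lines.
A: Extension rate ≈ 18.6 / 320 = 0.058 mm/year.
B spans 98.8 / 0.058 = 1703.45 years ≈ 1703 growth lines.

1703 growth lines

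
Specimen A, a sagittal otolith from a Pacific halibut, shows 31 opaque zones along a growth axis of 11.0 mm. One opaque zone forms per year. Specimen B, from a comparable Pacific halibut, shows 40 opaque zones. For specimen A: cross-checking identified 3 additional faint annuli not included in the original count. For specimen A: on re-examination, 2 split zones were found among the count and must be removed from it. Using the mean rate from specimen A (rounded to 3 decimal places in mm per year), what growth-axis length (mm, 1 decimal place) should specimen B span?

13.8 mm

Specimen A: adjusted count: 31 − 2 + 3 = 32 opaque zones.
A: Extension rate ≈ 11.0 / 32 = 0.344 mm per year.
Length of B = 0.344 × 40 = 13.8 mm.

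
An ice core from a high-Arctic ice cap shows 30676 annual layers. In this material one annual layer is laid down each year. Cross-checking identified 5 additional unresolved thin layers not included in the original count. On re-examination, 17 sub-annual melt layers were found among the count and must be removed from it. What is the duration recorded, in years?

30664 yr

Correcting the raw count gives 30676 − 17 + 5 = 30664 true annual layers.
One annual layer per year makes the duration 30664 years.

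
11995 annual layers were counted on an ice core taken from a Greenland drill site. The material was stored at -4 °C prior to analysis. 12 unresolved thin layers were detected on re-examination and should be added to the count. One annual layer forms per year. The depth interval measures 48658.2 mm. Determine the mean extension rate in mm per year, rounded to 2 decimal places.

4.05 mm per year

Correcting the raw count gives 11995 + 12 = 12007 true annual layers.
Extension rate ≈ 48658.2 / 12007 = 4.05 mm per year.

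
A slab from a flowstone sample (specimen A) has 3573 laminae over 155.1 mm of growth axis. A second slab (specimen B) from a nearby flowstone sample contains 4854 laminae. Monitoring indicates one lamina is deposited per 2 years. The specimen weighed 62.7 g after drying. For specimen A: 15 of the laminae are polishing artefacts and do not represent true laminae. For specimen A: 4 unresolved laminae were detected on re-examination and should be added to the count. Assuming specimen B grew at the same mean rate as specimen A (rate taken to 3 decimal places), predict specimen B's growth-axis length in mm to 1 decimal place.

213.6 mm

Specimen A: correcting the raw count gives 3573 − 15 + 4 = 3562 true laminae.
Specimen A: at 2 years per lamina, 3562 × 2 = 7124 years.
A: 155.1 mm over 7124 years gives 155.1 / 7124 ≈ 0.022 mm per year.
Specimen B: multiplying by 2 years per lamina: 4854 × 2 = 9708 years. B's length ≈ 0.022 × 9708 = 213.6 mm.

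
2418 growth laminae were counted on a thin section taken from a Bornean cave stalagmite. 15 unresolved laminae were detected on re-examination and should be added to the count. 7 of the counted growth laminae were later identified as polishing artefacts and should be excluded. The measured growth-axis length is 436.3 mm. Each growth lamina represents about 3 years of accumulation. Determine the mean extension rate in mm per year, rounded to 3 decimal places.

0.060 mm per year

Adjusted count: 2418 − 7 + 15 = 2426 growth laminae.
At 3 years per growth lamina, 2426 × 3 = 7278 years.
436.3 mm over 7278 years gives 436.3 / 7278 ≈ 0.060 mm per year.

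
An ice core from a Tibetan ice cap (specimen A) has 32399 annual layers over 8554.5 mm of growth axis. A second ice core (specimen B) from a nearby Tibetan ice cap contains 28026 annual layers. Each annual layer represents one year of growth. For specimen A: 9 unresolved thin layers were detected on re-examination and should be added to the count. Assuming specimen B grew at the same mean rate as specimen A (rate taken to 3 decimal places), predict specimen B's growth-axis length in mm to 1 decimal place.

7398.9 mm

Specimen A: adjusted count: 32399 + 9 = 32408 annual layers.
A: Extension rate ≈ 8554.5 / 32408 = 0.264 mm per year.
Length of B = 0.264 × 28026 = 7398.9 mm.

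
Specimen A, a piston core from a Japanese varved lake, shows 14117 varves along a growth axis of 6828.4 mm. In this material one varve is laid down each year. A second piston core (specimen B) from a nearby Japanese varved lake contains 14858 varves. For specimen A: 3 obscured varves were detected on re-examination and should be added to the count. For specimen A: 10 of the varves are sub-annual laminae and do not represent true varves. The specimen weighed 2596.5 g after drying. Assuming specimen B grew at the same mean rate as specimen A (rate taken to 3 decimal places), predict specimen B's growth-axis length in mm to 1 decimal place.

7191.3 mm

Specimen A: adjusted count: 14117 − 10 + 3 = 14110 varves.
A: Mean rate = 6828.4 mm / 14110 years ≈ 0.484 mm/year.
Length of B = 0.484 × 14858 = 7191.3 mm.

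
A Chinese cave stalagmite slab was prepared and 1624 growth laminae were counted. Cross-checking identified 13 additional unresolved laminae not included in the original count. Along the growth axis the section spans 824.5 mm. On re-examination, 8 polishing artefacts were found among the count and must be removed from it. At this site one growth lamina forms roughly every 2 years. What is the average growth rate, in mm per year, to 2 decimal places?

0.25 mm per year

True growth lamina count = 1624 − 8 + 13 = 1629.
Multiplying by 2 years per growth lamina: 1629 × 2 = 3258 years.
Mean rate = 824.5 mm / 3258 years ≈ 0.25 mm per year.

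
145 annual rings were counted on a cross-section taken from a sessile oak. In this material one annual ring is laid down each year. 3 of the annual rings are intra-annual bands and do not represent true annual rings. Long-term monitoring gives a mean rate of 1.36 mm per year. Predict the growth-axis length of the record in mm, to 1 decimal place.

After corrections the count is 145 − 3 = 142 annual rings.
Predicted length = 1.36 mm/year × 142 years = 193.1 mm.

193.1 mm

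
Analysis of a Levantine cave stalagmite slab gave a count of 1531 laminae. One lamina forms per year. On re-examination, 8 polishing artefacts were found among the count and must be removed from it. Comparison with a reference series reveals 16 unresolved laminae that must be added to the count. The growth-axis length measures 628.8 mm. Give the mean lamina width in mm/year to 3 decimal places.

0.409 mm/year

True lamina count = 1531 − 8 + 16 = 1539.
Mean rate = 628.8 mm / 1539 years ≈ 0.409 mm/year.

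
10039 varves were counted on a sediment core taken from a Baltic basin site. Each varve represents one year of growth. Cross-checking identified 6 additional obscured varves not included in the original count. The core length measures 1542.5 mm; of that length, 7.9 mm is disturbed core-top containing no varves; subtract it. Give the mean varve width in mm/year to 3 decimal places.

0.153 mm/year

True varve count = 10039 + 6 = 10045.
Net length = 1542.5 − 7.9 = 1534.6 mm.
Extension rate ≈ 1534.6 / 10045 = 0.153 mm/year.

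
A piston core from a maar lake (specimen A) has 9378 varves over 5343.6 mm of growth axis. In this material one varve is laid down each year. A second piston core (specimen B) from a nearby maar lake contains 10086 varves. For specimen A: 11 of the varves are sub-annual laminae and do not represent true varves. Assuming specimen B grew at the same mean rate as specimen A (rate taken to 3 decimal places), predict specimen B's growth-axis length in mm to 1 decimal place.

5749.0 mm

Specimen A: correcting the raw count gives 9378 − 11 = 9367 true varves.
A: 5343.6 mm over 9367 years gives 5343.6 / 9367 ≈ 0.570 mm/year.
Length of B = 0.570 × 10086 = 5749.0 mm.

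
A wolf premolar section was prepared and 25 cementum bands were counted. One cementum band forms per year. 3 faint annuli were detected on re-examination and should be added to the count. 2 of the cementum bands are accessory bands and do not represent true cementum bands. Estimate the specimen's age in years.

26 yr

True cementum band count = 25 − 2 + 3 = 26.
One cementum band per year makes the duration 26 years.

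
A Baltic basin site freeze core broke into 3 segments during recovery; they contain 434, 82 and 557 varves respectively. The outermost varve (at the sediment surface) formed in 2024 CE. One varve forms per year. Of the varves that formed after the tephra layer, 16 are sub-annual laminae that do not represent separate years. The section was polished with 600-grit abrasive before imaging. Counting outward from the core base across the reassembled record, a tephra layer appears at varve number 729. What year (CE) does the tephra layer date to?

1696 CE

Total varves = 434 + 82 + 557 = 1073.
1073 − 729 = 344 varves lie beyond the tephra layer toward the sediment surface.
Removing the 16 false varves leaves 344 − 16 = 328 true varves beyond the tephra layer.
The varve at the sediment surface is 2024 CE, so the tephra layer dates to 2024 − 328 = 1696 CE.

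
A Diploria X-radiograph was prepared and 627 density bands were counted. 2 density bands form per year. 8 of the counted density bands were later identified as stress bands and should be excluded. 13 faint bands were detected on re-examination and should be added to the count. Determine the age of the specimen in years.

After corrections the count is 627 − 8 + 13 = 632 density bands.
632 density bands at 2 per year is 632 / 2 = 316 years.

316 years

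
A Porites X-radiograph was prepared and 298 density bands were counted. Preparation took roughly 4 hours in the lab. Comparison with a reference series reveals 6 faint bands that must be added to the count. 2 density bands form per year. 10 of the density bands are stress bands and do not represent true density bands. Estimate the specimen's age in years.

147 yr

True density band count = 298 − 10 + 6 = 294.
Dividing by 2 density bands per year: 294 / 2 = 147 years.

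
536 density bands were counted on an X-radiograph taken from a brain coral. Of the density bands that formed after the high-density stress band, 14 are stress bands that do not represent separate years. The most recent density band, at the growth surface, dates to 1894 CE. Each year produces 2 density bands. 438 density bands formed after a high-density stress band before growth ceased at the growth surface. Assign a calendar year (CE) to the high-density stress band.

1682 CE

There are 438 density bands younger than the high-density stress band.
Removing the 14 false density bands leaves 438 − 14 = 424 true density bands beyond the high-density stress band.
Dividing by 2 density bands per year: 424 / 2 = 212 years.
1894 − 212 = 1682 CE.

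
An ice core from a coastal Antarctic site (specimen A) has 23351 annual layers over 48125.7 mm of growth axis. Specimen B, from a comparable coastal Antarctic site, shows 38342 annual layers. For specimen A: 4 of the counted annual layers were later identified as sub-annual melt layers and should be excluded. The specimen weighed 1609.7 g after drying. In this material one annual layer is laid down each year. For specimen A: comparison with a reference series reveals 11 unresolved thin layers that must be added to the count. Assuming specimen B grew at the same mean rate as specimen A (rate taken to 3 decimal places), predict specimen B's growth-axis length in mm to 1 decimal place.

Specimen A: adjusted count: 23351 − 4 + 11 = 23358 annual layers.
A: Extension rate ≈ 48125.7 / 23358 = 2.060 mm/yr.
Length of B = 2.060 × 38342 = 78984.5 mm.

78984.5 mm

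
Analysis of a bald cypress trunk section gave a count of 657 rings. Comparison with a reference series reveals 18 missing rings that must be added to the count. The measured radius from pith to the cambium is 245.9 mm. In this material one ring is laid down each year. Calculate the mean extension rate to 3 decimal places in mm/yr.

0.364 mm/yr

Correcting the raw count gives 657 + 18 = 675 true rings.
Mean rate = 245.9 mm / 675 years ≈ 0.364 mm/yr.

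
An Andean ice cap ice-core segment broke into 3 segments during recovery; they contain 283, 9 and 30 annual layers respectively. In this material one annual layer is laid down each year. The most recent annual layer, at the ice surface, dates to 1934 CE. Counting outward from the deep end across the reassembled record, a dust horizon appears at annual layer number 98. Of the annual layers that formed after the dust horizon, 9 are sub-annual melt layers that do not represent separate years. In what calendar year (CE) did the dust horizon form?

1719 CE

Total annual layers = 283 + 9 + 30 = 322.
322 − 98 = 224 annual layers lie beyond the dust horizon toward the ice surface.
Excluding 9 false annual layers: 224 − 9 = 215.
1934 − 215 = 1719 CE.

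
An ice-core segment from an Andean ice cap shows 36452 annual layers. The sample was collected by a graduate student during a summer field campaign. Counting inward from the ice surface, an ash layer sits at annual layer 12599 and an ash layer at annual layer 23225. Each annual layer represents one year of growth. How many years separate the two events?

Separation: 23225 − 12599 = 10626 annual layers.
At one annual layer per year, 10626 years elapsed between them.

10626 years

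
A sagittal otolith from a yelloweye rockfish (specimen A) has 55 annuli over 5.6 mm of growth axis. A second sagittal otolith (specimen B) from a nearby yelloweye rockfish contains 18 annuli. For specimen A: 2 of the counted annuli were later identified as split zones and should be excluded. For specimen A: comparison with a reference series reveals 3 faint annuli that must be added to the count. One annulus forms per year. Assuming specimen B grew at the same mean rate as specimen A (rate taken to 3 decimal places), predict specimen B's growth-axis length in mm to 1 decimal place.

Specimen A: adjusted count: 55 − 2 + 3 = 56 annuli.
A: Mean rate = 5.6 mm / 56 years ≈ 0.100 mm/yr.
B's length ≈ 0.100 × 18 = 1.8 mm.

1.8 mm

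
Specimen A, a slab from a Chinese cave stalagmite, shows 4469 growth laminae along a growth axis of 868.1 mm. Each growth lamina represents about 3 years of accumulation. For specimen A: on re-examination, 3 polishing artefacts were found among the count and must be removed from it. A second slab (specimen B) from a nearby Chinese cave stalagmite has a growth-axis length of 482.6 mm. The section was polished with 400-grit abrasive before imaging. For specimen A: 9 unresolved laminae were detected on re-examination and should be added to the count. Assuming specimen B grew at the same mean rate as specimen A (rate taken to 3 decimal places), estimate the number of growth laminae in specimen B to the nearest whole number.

2475 growth laminae

Specimen A: correcting the raw count gives 4469 − 3 + 9 = 4475 true growth laminae.
Specimen A: multiplying by 3 years per growth lamina: 4475 × 3 = 13425 years.
A: Mean rate = 868.1 mm / 13425 years ≈ 0.065 mm per year.
Specimen B: 482.6 mm / 0.065 mm per year = 7424.62 years; at 3 years per growth lamina that is 7424.62 / 3 ≈ 2475 growth laminae.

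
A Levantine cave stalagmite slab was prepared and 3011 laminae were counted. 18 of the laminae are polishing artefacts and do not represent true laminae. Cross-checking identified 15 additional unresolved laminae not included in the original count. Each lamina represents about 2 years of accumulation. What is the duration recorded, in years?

6016 years

Correcting the raw count gives 3011 − 18 + 15 = 3008 true laminae.
At 2 years per lamina, 3008 × 2 = 6016 years.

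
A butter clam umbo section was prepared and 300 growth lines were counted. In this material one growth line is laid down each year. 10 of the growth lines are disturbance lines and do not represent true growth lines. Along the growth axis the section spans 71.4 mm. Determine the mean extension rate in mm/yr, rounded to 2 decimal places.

0.25 mm/yr

After corrections the count is 300 − 10 = 290 growth lines.
Mean rate = 71.4 mm / 290 years ≈ 0.25 mm/yr.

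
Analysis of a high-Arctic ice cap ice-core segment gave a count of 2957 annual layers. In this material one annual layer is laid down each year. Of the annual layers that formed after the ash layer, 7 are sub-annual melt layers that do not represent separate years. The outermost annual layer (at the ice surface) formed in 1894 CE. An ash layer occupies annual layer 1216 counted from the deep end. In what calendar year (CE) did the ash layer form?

160 CE

Between annual layer 1216 and the ice surface there are 2957 − 1216 = 1741 annual layers.
1741 − 7 false = 1734 true annual layers after the ash layer.
Counting back 1734 years from 1894 CE places the ash layer in 1894 − 1734 = 160 CE.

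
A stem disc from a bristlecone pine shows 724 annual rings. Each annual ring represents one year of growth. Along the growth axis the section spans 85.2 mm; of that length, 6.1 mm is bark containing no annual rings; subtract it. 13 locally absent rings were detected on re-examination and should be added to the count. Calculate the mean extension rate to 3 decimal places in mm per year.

Correcting the raw count gives 724 + 13 = 737 true annual rings.
Net length = 85.2 − 6.1 = 79.1 mm.
Extension rate ≈ 79.1 / 737 = 0.107 mm per year.

0.107 mm per year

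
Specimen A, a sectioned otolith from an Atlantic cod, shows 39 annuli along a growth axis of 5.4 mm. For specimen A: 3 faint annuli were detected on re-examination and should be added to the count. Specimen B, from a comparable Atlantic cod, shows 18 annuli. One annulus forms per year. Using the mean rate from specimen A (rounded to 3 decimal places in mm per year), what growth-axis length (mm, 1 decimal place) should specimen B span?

2.3 mm

Specimen A: after corrections the count is 39 + 3 = 42 annuli.
A: Extension rate ≈ 5.4 / 42 = 0.129 mm/yr.
Length of B = 0.129 × 18 = 2.3 mm.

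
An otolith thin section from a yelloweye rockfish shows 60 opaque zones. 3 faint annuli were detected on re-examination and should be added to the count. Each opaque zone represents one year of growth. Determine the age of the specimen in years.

63 years

After corrections the count is 60 + 3 = 63 opaque zones.
At one opaque zone per year, that is 63 years.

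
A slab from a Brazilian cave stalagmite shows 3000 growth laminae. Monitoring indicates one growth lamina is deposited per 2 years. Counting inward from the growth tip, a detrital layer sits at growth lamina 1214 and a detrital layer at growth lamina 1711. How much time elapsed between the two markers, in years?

The two markers are separated by 1711 − 1214 = 497 growth laminae.
Multiplying by 2 years per growth lamina: 497 × 2 = 994 years.

994 years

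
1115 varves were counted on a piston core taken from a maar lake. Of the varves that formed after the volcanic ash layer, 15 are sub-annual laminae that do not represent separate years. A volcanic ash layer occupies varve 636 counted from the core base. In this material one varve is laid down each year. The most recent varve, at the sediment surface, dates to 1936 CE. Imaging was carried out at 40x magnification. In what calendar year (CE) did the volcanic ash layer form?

1472 CE

The volcanic ash layer sits at varve 636 from the core base, so 1115 − 636 = 479 varves formed after it.
Removing the 15 false varves leaves 479 − 15 = 464 true varves beyond the volcanic ash layer.
Counting back 464 years from 1936 CE places the volcanic ash layer in 1936 − 464 = 1472 CE.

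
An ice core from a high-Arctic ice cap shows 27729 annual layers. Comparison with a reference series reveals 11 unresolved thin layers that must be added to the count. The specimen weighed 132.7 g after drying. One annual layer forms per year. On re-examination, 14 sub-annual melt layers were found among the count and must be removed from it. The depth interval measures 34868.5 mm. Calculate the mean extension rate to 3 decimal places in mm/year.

Adjusted count: 27729 − 14 + 11 = 27726 annual layers.
34868.5 mm over 27726 years gives 34868.5 / 27726 ≈ 1.258 mm/year.

1.258 mm/year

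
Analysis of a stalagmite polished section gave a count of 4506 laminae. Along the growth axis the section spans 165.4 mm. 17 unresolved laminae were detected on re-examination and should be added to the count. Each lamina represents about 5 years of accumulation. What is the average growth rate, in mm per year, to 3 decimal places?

0.007 mm per year

Adjusted count: 4506 + 17 = 4523 laminae.
At 5 years per lamina, 4523 × 5 = 22615 years.
Mean rate = 165.4 mm / 22615 years ≈ 0.007 mm per year.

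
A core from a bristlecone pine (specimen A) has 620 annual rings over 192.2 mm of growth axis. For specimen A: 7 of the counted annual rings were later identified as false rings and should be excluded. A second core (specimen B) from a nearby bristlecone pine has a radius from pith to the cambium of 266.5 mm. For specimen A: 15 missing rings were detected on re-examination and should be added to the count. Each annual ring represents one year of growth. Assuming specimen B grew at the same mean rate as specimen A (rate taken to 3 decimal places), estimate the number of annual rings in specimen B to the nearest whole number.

Specimen A: true annual ring count = 620 − 7 + 15 = 628.
A: Mean rate = 192.2 mm / 628 years ≈ 0.306 mm per year.
For B, 266.5 / 0.306 = 870.92 years ≈ 871 annual rings.

871 annual rings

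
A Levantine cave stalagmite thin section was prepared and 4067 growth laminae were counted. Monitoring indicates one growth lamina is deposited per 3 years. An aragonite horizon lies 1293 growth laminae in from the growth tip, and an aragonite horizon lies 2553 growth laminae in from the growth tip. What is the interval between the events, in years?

3780 years

Separation: 2553 − 1293 = 1260 growth laminae.
Multiplying by 3 years per growth lamina: 1260 × 3 = 3780 years.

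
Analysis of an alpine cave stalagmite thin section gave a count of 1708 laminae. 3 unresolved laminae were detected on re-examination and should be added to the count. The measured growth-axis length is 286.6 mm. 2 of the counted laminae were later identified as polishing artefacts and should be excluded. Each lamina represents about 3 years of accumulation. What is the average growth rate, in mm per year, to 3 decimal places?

0.056 mm per year

After corrections the count is 1708 − 2 + 3 = 1709 laminae.
Multiplying by 3 years per lamina: 1709 × 3 = 5127 years.
286.6 mm over 5127 years gives 286.6 / 5127 ≈ 0.056 mm per year.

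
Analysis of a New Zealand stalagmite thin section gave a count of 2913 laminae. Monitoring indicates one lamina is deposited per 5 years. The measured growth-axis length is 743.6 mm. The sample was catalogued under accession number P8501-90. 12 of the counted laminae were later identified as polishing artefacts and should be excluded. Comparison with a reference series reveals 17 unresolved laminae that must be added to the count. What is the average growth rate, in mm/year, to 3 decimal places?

After corrections the count is 2913 − 12 + 17 = 2918 laminae.
Multiplying by 5 years per lamina: 2918 × 5 = 14590 years.
743.6 mm over 14590 years gives 743.6 / 14590 ≈ 0.051 mm/year.

0.051 mm/year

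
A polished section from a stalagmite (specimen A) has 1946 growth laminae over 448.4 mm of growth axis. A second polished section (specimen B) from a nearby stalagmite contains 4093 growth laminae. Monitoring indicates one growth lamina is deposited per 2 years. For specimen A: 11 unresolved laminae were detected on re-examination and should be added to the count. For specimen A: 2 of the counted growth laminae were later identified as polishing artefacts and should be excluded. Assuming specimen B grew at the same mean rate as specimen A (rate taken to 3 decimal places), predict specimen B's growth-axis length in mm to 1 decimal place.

941.4 mm

Specimen A: correcting the raw count gives 1946 − 2 + 11 = 1955 true growth laminae.
Specimen A: multiplying by 2 years per growth lamina: 1955 × 2 = 3910 years.
A: Mean rate = 448.4 mm / 3910 years ≈ 0.115 mm/year.
Specimen B: at 2 years per growth lamina, 4093 × 2 = 8186 years. B's length ≈ 0.115 × 8186 = 941.4 mm.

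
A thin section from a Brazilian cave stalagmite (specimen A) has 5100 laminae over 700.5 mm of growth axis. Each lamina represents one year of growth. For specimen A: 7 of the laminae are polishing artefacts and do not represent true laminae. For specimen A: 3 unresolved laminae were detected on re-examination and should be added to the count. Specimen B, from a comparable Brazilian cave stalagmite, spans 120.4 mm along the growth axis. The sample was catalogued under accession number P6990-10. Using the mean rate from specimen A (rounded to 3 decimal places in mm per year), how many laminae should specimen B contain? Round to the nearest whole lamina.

Specimen A: correcting the raw count gives 5100 − 7 + 3 = 5096 true laminae.
A: Mean rate = 700.5 mm / 5096 years ≈ 0.137 mm/year.
For B, 120.4 / 0.137 = 878.83 years ≈ 879 laminae.

879 laminae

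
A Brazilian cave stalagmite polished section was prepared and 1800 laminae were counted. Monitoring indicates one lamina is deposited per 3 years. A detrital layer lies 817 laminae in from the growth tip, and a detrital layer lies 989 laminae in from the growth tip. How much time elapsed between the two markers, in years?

989 − 817 = 172 laminae lie between the two events.
Multiplying by 3 years per lamina: 172 × 3 = 516 years.

516 yr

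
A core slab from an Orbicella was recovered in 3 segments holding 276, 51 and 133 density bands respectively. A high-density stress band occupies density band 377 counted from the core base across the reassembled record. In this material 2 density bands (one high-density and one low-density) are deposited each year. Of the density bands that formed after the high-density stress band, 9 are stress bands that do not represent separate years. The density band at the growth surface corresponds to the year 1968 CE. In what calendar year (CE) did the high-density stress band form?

Total density bands = 276 + 51 + 133 = 460.
The high-density stress band sits at density band 377 from the core base, so 460 − 377 = 83 density bands formed after it.
Removing the 9 false density bands leaves 83 − 9 = 74 true density bands beyond the high-density stress band.
Dividing by 2 density bands per year: 74 / 2 = 37 years.
1968 − 37 = 1931 CE.

1931 CE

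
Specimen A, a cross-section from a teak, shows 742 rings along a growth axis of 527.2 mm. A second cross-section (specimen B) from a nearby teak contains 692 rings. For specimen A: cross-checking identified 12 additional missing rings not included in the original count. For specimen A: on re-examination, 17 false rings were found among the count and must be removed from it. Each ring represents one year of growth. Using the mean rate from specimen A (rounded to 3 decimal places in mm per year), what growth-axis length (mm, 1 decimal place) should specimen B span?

494.8 mm

Specimen A: after corrections the count is 742 − 17 + 12 = 737 rings.
A: 527.2 mm over 737 years gives 527.2 / 737 ≈ 0.715 mm per year.
B's length ≈ 0.715 × 692 = 494.8 mm.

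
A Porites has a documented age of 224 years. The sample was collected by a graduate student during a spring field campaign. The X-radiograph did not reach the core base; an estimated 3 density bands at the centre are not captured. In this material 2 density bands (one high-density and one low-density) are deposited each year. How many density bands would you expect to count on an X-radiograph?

445 density bands

224 years at 2 density bands per year gives 224 × 2 = 448 density bands.
Subtracting the 3 density bands not captured gives 448 − 3 = 445 density bands in the record.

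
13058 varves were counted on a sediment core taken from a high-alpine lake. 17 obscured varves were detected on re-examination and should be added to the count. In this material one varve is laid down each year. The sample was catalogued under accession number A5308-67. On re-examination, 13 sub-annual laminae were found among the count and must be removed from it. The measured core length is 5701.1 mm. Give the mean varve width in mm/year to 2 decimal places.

Adjusted count: 13058 − 13 + 17 = 13062 varves.
Extension rate ≈ 5701.1 / 13062 = 0.44 mm/year.

0.44 mm/year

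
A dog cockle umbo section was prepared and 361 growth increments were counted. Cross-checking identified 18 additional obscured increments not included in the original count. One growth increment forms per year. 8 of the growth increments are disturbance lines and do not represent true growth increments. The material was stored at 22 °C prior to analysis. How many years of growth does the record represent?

371 years

Adjusted count: 361 − 8 + 18 = 371 growth increments.
With a one-to-one growth increment periodicity this is 371 years.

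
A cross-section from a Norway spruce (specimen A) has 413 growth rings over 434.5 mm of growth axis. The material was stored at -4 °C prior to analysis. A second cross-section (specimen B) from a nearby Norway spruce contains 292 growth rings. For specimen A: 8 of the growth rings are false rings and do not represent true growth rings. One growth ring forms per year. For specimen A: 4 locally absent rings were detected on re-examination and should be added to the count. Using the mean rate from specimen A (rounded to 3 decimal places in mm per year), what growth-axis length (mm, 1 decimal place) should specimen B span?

310.1 mm

Specimen A: after corrections the count is 413 − 8 + 4 = 409 growth rings.
A: 434.5 mm over 409 years gives 434.5 / 409 ≈ 1.062 mm per year.
B's length ≈ 1.062 × 292 = 310.1 mm.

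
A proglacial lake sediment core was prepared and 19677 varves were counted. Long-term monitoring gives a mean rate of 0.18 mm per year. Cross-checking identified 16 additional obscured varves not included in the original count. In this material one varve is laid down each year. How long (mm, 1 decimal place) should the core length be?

After corrections the count is 19677 + 16 = 19693 varves.
19693 years at 0.18 mm/year gives 0.18 × 19693 = 3544.7 mm.

3544.7 mm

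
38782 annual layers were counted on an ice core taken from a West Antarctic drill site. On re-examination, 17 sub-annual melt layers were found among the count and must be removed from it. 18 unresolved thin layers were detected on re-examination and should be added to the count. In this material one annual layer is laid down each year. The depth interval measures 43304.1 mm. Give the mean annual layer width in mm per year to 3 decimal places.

1.117 mm per year

True annual layer count = 38782 − 17 + 18 = 38783.
Extension rate ≈ 43304.1 / 38783 = 1.117 mm per year.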